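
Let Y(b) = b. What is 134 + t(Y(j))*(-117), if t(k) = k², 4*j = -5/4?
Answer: 31379/256 ≈ 122.57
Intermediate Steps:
j = -5/16 (j = (-5/4)/4 = (-5*¼)/4 = (¼)*(-5/4) = -5/16 ≈ -0.31250)
134 + t(Y(j))*(-117) = 134 + (-5/16)²*(-117) = 134 + (25/256)*(-117) = 134 - 2925/256 = 31379/256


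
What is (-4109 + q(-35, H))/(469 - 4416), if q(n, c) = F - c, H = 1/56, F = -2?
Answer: 230217/221032 ≈ 1.0416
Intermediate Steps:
H = 1/56 ≈ 0.017857
q(n, c) = -2 - c
(-4109 + q(-35, H))/(469 - 4416) = (-4109 + (-2 - 1*1/56))/(469 - 4416) = (-4109 + (-2 - 1/56))/(-3947) = (-4109 - 113/56)*(-1/3947) = -230217/56*(-1/3947) = 230217/221032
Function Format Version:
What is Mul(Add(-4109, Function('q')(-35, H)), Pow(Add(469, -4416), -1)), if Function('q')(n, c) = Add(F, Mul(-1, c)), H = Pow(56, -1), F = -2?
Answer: Rational(230217, 221032) ≈ 1.0416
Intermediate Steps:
H = Rational(1, 56) ≈ 0.017857
Function('q')(n, c) = Add(-2, Mul(-1, c))
Mul(Add(-4109, Function('q')(-35, H)), Pow(Add(469, -4416), -1)) = Mul(Add(-4109, Add(-2, Mul(-1, Rational(1, 56)))), Pow(Add(469, -4416), -1)) = Mul(Add(-4109, Add(-2, Rational(-1, 56))), Pow(-3947, -1)) = Mul(Add(-4109, Rational(-113, 56)), Rational(-1, 3947)) = Mul(Rational(-230217, 56), Rational(-1, 3947)) = Rational(230217, 221032)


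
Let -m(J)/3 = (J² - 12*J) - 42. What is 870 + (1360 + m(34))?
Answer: 112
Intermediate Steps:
m(J) = 126 - 3*J² + 36*J (m(J) = -3*((J² - 12*J) - 42) = -3*(-42 + J² - 12*J) = 126 - 3*J² + 36*J)
870 + (1360 + m(34)) = 870 + (1360 + (126 - 3*34² + 36*34)) = 870 + (1360 + (126 - 3*1156 + 1224)) = 870 + (1360 + (126 - 3468 + 1224)) = 870 + (1360 - 2118) = 870 - 758 = 112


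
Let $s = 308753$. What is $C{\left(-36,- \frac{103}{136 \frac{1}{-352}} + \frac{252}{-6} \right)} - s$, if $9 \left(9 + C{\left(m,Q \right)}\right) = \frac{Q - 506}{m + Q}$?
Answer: $- \frac{4454511766}{14427} \approx -3.0876 \cdot 10^{5}$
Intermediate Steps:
$C{\left(m,Q \right)} = -9 + \frac{-506 + Q}{9 \left(Q + m\right)}$ ($C{\left(m,Q \right)} = -9 + \frac{\left(Q - 506\right) \frac{1}{m + Q}}{9} = -9 + \frac{\left(-506 + Q\right) \frac{1}{Q + m}}{9} = -9 + \frac{\frac{1}{Q + m} \left(-506 + Q\right)}{9} = -9 + \frac{-506 + Q}{9 \left(Q + m\right)}$)
$C{\left(-36,- \frac{103}{136 \frac{1}{-352}} + \frac{252}{-6} \right)} - s = \frac{-506 - -2916 - 80 \left(- \frac{103}{136 \frac{1}{-352}} + \frac{252}{-6}\right)}{9 \left(\left(- \frac{103}{136 \frac{1}{-352}} + \frac{252}{-6}\right) - 36\right)} - 308753 = \frac{-506 + 2916 - 80 \left(- \frac{103}{136 \left(- \frac{1}{352}\right)} + 252 \left(- \frac{1}{6}\right)\right)}{9 \left(\left(- \frac{103}{136 \left(- \frac{1}{352}\right)} + 252 \left(- \frac{1}{6}\right)\right) - 36\right)} - 308753 = \frac{-506 + 2916 - 80 \left(- \frac{103}{- \frac{17}{44}} - 42\right)}{9 \left(\left(- \frac{103}{- \frac{17}{44}} - 42\right) - 36\right)} - 308753 = \frac{-506 + 2916 - 80 \left(\left(-103\right) \left(- \frac{44}{17}\right) - 42\right)}{9 \left(\left(\left(-103\right) \left(- \frac{44}{17}\right) - 42\right) - 36\right)} - 308753 = \frac{-506 + 2916 - 80 \left(\frac{4532}{17} - 42\right)}{9 \left(\left(\frac{4532}{17} - 42\right) - 36\right)} - 308753 = \frac{-506 + 2916 - \frac{305440}{17}}{9 \left(\frac{3818}{17} - 36\right)} - 308753 = \frac{-506 + 2916 - \frac{305440}{17}}{9 \cdot \frac{3206}{17}} - 308753 = \frac{1}{9} \cdot \frac{17}{3206} \left(- \frac{264470}{17}\right) - 308753 = - \frac{132235}{14427} - 308753 = - \frac{4454511766}{14427}$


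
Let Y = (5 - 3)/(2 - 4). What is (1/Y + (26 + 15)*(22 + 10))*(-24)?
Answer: -31464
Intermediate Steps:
Y = -1 (Y = 2/(-2) = 2*(-1/2) = -1)
(1/Y + (26 + 15)*(22 + 10))*(-24) = (1/(-1) + (26 + 15)*(22 + 10))*(-24) = (-1 + 41*32)*(-24) = (-1 + 1312)*(-24) = 1311*(-24) = -31464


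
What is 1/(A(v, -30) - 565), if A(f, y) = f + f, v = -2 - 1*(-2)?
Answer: -1/565 ≈ -0.0017699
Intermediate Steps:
v = 0 (v = -2 + 2 = 0)
A(f, y) = 2*f
1/(A(v, -30) - 565) = 1/(2*0 - 565) = 1/(0 - 565) = 1/(-565) = -1/565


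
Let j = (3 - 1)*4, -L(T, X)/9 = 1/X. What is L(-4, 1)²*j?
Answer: 648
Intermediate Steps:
L(T, X) = -9/X
j = 8 (j = 2*4 = 8)
L(-4, 1)²*j = (-9/1)²*8 = (-9*1)²*8 = (-9)²*8 = 81*8 = 648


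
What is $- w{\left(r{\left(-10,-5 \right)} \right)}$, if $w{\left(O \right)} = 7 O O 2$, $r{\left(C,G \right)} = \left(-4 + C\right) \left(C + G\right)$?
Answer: $-617400$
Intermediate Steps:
$w{\left(O \right)} = 14 O^{2}$ ($w{\left(O \right)} = 7 O 2 O = 14 O^{2}$)
$- w{\left(r{\left(-10,-5 \right)} \right)} = - 14 \left(\left(-10\right)^{2} - -40 - -20 - -50\right)^{2} = - 14 \left(100 + 40 + 20 + 50\right)^{2} = - 14 \cdot 210^{2} = - 14 \cdot 44100 = \left(-1\right) 617400 = -617400$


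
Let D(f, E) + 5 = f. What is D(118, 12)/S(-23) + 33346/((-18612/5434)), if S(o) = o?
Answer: -94767112/9729 ≈ -9740.7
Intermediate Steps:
D(f, E) = -5 + f
D(118, 12)/S(-23) + 33346/((-18612/5434)) = (-5 + 118)/(-23) + 33346/((-18612/5434)) = 113*(-1/23) + 33346/((-18612*1/5434)) = -113/23 + 33346/(-846/247) = -113/23 + 33346*(-247/846) = -113/23 - 4118231/423 = -94767112/9729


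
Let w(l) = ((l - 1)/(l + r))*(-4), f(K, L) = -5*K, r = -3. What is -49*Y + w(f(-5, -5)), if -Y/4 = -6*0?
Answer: -48/11 ≈ -4.3636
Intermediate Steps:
Y = 0 (Y = -(-24)*0 = -4*0 = 0)
w(l) = -4*(-1 + l)/(-3 + l) (w(l) = ((l - 1)/(l - 3))*(-4) = ((-1 + l)/(-3 + l))*(-4) = -4*(-1 + l)/(-3 + l))
-49*Y + w(f(-5, -5)) = -49*0 + 4*(1 - (-5)*(-5))/(-3 - 5*(-5)) = 0 + 4*(1 - 1*25)/(-3 + 25) = 0 + 4*(1 - 25)/22 = 0 + 4*(1/22)*(-24) = 0 - 48/11 = -48/11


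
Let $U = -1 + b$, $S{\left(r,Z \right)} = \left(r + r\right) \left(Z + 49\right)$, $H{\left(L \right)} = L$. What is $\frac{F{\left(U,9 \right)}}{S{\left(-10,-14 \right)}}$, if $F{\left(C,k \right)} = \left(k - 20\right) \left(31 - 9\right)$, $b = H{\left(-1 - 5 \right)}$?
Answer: $\frac{121}{350} \approx 0.34571$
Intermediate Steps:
$b = -6$ ($b = -1 - 5 = -6$)
$S{\left(r,Z \right)} = 2 r \left(49 + Z\right)$
$U = -7$ ($U = -1 - 6 = -7$)
$F{\left(C,k \right)} = -440 + 22 k$ ($F{\left(C,k \right)} = \left(-20 + k\right) 22 = -440 + 22 k$)
$\frac{F{\left(U,9 \right)}}{S{\left(-10,-14 \right)}} = \frac{-440 + 22 \cdot 9}{2 \left(-10\right) \left(49 - 14\right)} = \frac{-440 + 198}{2 \left(-10\right) 35} = - \frac{242}{-700} = \left(-242\right) \left(- \frac{1}{700}\right) = \frac{121}{350}$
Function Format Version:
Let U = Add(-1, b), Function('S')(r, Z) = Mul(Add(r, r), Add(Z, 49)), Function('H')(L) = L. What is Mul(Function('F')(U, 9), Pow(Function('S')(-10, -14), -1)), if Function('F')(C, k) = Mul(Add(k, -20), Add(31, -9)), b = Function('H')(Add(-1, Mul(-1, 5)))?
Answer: Rational(121, 350) ≈ 0.34571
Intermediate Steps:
b = -6 (b = Add(-1, Mul(-1, 5)) = Add(-1, -5) = -6)
Function('S')(r, Z) = Mul(2, r, Add(49, Z)) (Function('S')(r, Z) = Mul(Mul(2, r), Add(49, Z)) = Mul(2, r, Add(49, Z)))
U = -7 (U = Add(-1, -6) = -7)
Function('F')(C, k) = Add(-440, Mul(22, k)) (Function('F')(C, k) = Mul(Add(-20, k), 22) = Add(-440, Mul(22, k)))
Mul(Function('F')(U, 9), Pow(Function('S')(-10, -14), -1)) = Mul(Add(-440, Mul(22, 9)), Pow(Mul(2, -10, Add(49, -14)), -1)) = Mul(Add(-440, 198), Pow(Mul(2, -10, 35), -1)) = Mul(-242, Pow(-700, -1)) = Mul(-242, Rational(-1, 700)) = Rational(121, 350)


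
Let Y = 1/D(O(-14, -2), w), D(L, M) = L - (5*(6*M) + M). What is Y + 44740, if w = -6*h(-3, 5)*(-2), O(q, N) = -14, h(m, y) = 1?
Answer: 17269639/386 ≈ 44740.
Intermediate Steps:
w = 12 (w = -6*1*(-2) = -6*(-2) = 12)
D(L, M) = L - 31*M (D(L, M) = L - (30*M + M) = L - 31*M)
Y = -1/386 (Y = 1/(-14 - 31*12) = 1/(-14 - 372) = 1/(-386) = -1/386 ≈ -0.0025907)
Y + 44740 = -1/386 + 44740 = 17269639/386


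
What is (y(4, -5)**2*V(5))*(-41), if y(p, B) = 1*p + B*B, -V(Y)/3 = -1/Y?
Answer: -103443/5 ≈ -20689.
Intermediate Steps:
V(Y) = 3/Y (V(Y) = -(-3)/Y = 3/Y)
y(p, B) = p + B**2
(y(4, -5)**2*V(5))*(-41) = ((4 + (-5)**2)**2*(3/5))*(-41) = ((4 + 25)**2*(3*(1/5)))*(-41) = (29**2*(3/5))*(-41) = (841*(3/5))*(-41) = (2523/5)*(-41) = -103443/5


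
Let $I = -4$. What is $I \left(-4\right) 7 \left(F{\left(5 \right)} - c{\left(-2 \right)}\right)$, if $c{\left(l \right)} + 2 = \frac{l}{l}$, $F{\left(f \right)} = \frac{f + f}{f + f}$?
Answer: $224$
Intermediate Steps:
$F{\left(f \right)} = 1$ ($F{\left(f \right)} = \frac{2 f}{2 f} = 2 f \frac{1}{2 f} = 1$)
$c{\left(l \right)} = -1$ ($c{\left(l \right)} = -2 + \frac{l}{l} = -2 + 1 = -1$)
$I \left(-4\right) 7 \left(F{\left(5 \right)} - c{\left(-2 \right)}\right) = \left(-4\right) \left(-4\right) 7 \left(1 - -1\right) = 16 \cdot 7 \left(1 + 1\right) = 112 \cdot 2 = 224$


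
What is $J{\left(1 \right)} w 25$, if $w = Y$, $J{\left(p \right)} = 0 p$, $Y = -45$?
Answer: $0$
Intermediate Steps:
$J{\left(p \right)} = 0$
$w = -45$
$J{\left(1 \right)} w 25 = 0 \left(-45\right) 25 = 0 \cdot 25 = 0$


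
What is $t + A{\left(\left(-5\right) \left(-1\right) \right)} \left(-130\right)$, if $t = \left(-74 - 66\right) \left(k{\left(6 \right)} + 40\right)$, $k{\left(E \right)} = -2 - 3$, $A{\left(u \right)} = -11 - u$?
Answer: $-2820$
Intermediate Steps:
$k{\left(E \right)} = -5$
$t = -4900$ ($t = \left(-74 - 66\right) \left(-5 + 40\right) = \left(-140\right) 35 = -4900$)
$t + A{\left(\left(-5\right) \left(-1\right) \right)} \left(-130\right) = -4900 + \left(-11 - \left(-5\right) \left(-1\right)\right) \left(-130\right) = -4900 + \left(-11 - 5\right) \left(-130\right) = -4900 - -2080 = -4900 + 2080 = -2820$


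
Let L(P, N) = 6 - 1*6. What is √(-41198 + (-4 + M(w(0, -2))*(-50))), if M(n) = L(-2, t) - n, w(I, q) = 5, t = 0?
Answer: 2*I*√10238 ≈ 202.37*I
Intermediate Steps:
L(P, N) = 0 (L(P, N) = 6 - 6 = 0)
M(n) = -n (M(n) = 0 - n = -n)
√(-41198 + (-4 + M(w(0, -2))*(-50))) = √(-41198 + (-4 - 1*5*(-50))) = √(-41198 + (-4 - 5*(-50))) = √(-41198 + (-4 + 250)) = √(-41198 + 246) = √(-40952) = 2*I*√10238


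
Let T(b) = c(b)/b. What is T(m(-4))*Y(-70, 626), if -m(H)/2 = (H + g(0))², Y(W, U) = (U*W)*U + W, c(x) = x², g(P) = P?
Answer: 877804480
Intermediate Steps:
Y(W, U) = W + W*U² (Y(W, U) = W*U² + W = W + W*U²)
m(H) = -2*H² (m(H) = -2*(H + 0)² = -2*H²)
T(b) = b (T(b) = b²/b = b)
T(m(-4))*Y(-70, 626) = (-2*(-4)²)*(-70*(1 + 626²)) = (-2*16)*(-70*(1 + 391876)) = -(-2240)*391877 = -32*(-27431390) = 877804480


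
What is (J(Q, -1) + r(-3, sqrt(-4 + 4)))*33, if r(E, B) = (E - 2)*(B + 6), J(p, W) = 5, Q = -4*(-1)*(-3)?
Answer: -825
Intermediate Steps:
Q = -12 (Q = 4*(-3) = -12)
r(E, B) = (-2 + E)*(6 + B)
(J(Q, -1) + r(-3, sqrt(-4 + 4)))*33 = (5 + (-12 - 2*sqrt(-4 + 4) + 6*(-3) + sqrt(-4 + 4)*(-3)))*33 = (5 + (-12 - 2*sqrt(0) - 18 + sqrt(0)*(-3)))*33 = (5 + (-12 - 2*0 - 18 + 0*(-3)))*33 = (5 + (-12 + 0 - 18 + 0))*33 = (5 - 30)*33 = -25*33 = -825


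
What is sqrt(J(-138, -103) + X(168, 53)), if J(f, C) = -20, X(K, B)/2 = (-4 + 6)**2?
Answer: 2*I*sqrt(3) ≈ 3.4641*I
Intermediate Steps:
X(K, B) = 8 (X(K, B) = 2*(-4 + 6)**2 = 2*2**2 = 2*4 = 8)
sqrt(J(-138, -103) + X(168, 53)) = sqrt(-20 + 8) = sqrt(-12) = 2*I*sqrt(3)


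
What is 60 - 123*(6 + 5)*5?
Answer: -6705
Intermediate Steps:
60 - 123*(6 + 5)*5 = 60 - 1353*5 = 60 - 123*55 = 60 - 6765 = -6705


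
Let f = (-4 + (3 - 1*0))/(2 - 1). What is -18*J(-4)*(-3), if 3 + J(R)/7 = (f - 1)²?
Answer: 378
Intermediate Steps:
f = -1 (f = (-4 + (3 + 0))/1 = (-4 + 3)*1 = -1*1 = -1)
J(R) = 7 (J(R) = -21 + 7*(-1 - 1)² = -21 + 7*(-2)² = -21 + 7*4 = -21 + 28 = 7)
-18*J(-4)*(-3) = -18*7*(-3) = -126*(-3) = 378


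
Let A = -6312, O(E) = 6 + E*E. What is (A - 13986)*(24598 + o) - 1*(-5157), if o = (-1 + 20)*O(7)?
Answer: -520496457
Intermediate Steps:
O(E) = 6 + E²
o = 1045 (o = (-1 + 20)*(6 + 7²) = 19*(6 + 49) = 19*55 = 1045)
(A - 13986)*(24598 + o) - 1*(-5157) = (-6312 - 13986)*(24598 + 1045) - 1*(-5157) = -20298*25643 + 5157 = -520501614 + 5157 = -520496457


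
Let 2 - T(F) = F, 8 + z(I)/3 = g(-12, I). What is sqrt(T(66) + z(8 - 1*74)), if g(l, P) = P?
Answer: I*sqrt(286) ≈ 16.912*I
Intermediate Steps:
z(I) = -24 + 3*I
T(F) = 2 - F
sqrt(T(66) + z(8 - 1*74)) = sqrt((2 - 1*66) + (-24 + 3*(8 - 1*74))) = sqrt((2 - 66) + (-24 + 3*(8 - 74))) = sqrt(-64 + (-24 + 3*(-66))) = sqrt(-64 + (-24 - 198)) = sqrt(-64 - 222) = sqrt(-286) = I*sqrt(286)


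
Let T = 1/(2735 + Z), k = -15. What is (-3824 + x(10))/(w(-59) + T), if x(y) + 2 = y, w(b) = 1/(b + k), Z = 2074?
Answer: 1357984656/4735 ≈ 2.8680e+5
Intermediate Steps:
w(b) = 1/(-15 + b) (w(b) = 1/(b - 15) = 1/(-15 + b))
x(y) = -2 + y
T = 1/4809 (T = 1/(2735 + 2074) = 1/4809 ≈ 0.00020794)
(-3824 + x(10))/(w(-59) + T) = (-3824 + (-2 + 10))/(1/(-15 - 59) + 1/4809) = (-3824 + 8)/(1/(-74) + 1/4809) = -3816/(-1/74 + 1/4809) = -3816/(-4735/355866) = -3816*(-355866/4735) = 1357984656/4735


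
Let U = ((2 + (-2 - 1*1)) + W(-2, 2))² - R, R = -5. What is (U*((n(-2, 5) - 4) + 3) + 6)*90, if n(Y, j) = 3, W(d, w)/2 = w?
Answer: 3060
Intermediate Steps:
W(d, w) = 2*w
U = 14 (U = ((2 + (-2 - 1*1)) + 2*2)² - 1*(-5) = ((2 + (-2 - 1)) + 4)² + 5 = ((2 - 3) + 4)² + 5 = (-1 + 4)² + 5 = 3² + 5 = 9 + 5 = 14)
(U*((n(-2, 5) - 4) + 3) + 6)*90 = (14*((3 - 4) + 3) + 6)*90 = (14*(-1 + 3) + 6)*90 = (14*2 + 6)*90 = (28 + 6)*90 = 34*90 = 3060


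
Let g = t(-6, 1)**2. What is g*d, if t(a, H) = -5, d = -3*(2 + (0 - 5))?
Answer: 225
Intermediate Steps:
d = 9 (d = -3*(2 - 5) = -3*(-3) = 9)
g = 25 (g = (-5)**2 = 25)
g*d = 25*9 = 225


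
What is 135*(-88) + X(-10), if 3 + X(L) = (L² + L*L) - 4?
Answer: -11687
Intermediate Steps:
X(L) = -7 + 2*L² (X(L) = -3 + ((L² + L*L) - 4) = -3 + ((L² + L²) - 4) = -3 + (2*L² - 4) = -3 + (-4 + 2*L²) = -7 + 2*L²)
135*(-88) + X(-10) = 135*(-88) + (-7 + 2*(-10)²) = -11880 + (-7 + 2*100) = -11880 + (-7 + 200) = -11880 + 193 = -11687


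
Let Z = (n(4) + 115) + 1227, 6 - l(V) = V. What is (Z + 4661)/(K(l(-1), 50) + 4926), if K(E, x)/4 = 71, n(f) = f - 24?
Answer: 5983/5210 ≈ 1.1484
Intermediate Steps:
n(f) = -24 + f
l(V) = 6 - V
K(E, x) = 284 (K(E, x) = 4*71 = 284)
Z = 1322 (Z = ((-24 + 4) + 115) + 1227 = (-20 + 115) + 1227 = 95 + 1227 = 1322)
(Z + 4661)/(K(l(-1), 50) + 4926) = (1322 + 4661)/(284 + 4926) = 5983/5210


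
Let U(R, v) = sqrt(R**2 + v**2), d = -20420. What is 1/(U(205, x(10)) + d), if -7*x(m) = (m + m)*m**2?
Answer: -200116/4085156875 - 7*sqrt(242369)/4085156875 ≈ -4.9830e-5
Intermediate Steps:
x(m) = -2*m**3/7 (x(m) = -(m + m)*m**2/7 = -2*m*m**2/7 = -2*m**3/7)
1/(U(205, x(10)) + d) = 1/(sqrt(205**2 + (-2/7*10**3)**2) - 20420) = 1/(sqrt(42025 + (-2/7*1000)**2) - 20420) = 1/(sqrt(42025 + (-2000/7)**2) - 20420) = 1/(sqrt(42025 + 4000000/49) - 20420) = 1/(sqrt(6059225/49) - 20420) = 1/(5*sqrt(242369)/7 - 20420) = 1/(-20420 + 5*sqrt(242369)/7)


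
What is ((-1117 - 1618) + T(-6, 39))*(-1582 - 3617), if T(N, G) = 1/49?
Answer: 696738786/49 ≈ 1.4219e+7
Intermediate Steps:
T(N, G) = 1/49
((-1117 - 1618) + T(-6, 39))*(-1582 - 3617) = ((-1117 - 1618) + 1/49)*(-1582 - 3617) = (-2735 + 1/49)*(-5199) = -134014/49*(-5199) = 696738786/49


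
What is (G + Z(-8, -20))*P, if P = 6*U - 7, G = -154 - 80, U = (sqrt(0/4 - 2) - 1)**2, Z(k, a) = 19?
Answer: 2795 + 2580*I*sqrt(2) ≈ 2795.0 + 3648.7*I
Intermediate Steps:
U = (-1 + I*sqrt(2))**2 (U = (sqrt(0*(1/4) - 2) - 1)**2 = (sqrt(0 - 2) - 1)**2 = (sqrt(-2) - 1)**2 = (I*sqrt(2) - 1)**2 = (-1 + I*sqrt(2))**2 ≈ -1.0 - 2.8284*I)
G = -234
P = -7 + 6*(1 - I*sqrt(2))**2 (P = 6*(1 - I*sqrt(2))**2 - 7 = -7 + 6*(1 - I*sqrt(2))**2 ≈ -13.0 - 16.971*I)
(G + Z(-8, -20))*P = (-234 + 19)*(-13 - 12*I*sqrt(2)) = -215*(-13 - 12*I*sqrt(2)) = 2795 + 2580*I*sqrt(2)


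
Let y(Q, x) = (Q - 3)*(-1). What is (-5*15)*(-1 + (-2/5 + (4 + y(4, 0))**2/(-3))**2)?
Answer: -792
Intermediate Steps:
y(Q, x) = 3 - Q (y(Q, x) = (-3 + Q)*(-1) = 3 - Q)
(-5*15)*(-1 + (-2/5 + (4 + y(4, 0))**2/(-3))**2) = (-5*15)*(-1 + (-2/5 + (4 + (3 - 1*4))**2/(-3))**2) = -75*(-1 + (-2*1/5 + (4 + (3 - 4))**2*(-1/3))**2) = -75*(-1 + (-2/5 + (4 - 1)**2*(-1/3))**2) = -75*(-1 + (-2/5 + 3**2*(-1/3))**2) = -75*(-1 + (-2/5 + 9*(-1/3))**2) = -75*(-1 + (-2/5 - 3)**2) = -75*(-1 + (-17/5)**2) = -75*(-1 + 289/25) = -75*264/25 = -792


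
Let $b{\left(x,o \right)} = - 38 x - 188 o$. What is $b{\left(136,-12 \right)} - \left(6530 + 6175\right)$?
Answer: $-15617$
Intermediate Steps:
$b{\left(x,o \right)} = - 188 o - 38 x$
$b{\left(136,-12 \right)} - \left(6530 + 6175\right) = \left(\left(-188\right) \left(-12\right) - 5168\right) - \left(6530 + 6175\right) = \left(2256 - 5168\right) - 12705 = -2912 - 12705 = -15617$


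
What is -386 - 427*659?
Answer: -281779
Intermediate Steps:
-386 - 427*659 = -386 - 281393 = -281779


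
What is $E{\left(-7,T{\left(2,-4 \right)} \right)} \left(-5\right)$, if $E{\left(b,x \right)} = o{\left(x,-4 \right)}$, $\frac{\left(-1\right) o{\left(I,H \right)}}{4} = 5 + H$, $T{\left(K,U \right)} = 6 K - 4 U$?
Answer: $20$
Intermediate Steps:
$T{\left(K,U \right)} = - 4 U + 6 K$
$o{\left(I,H \right)} = -20 - 4 H$ ($o{\left(I,H \right)} = - 4 \left(5 + H\right) = -20 - 4 H$)
$E{\left(b,x \right)} = -4$ ($E{\left(b,x \right)} = -20 - -16 = -20 + 16 = -4$)
$E{\left(-7,T{\left(2,-4 \right)} \right)} \left(-5\right) = \left(-4\right) \left(-5\right) = 20$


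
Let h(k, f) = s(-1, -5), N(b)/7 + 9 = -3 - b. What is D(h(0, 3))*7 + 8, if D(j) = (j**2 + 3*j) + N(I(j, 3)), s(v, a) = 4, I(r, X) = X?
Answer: -531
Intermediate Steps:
N(b) = -84 - 7*b (N(b) = -63 + 7*(-3 - b) = -63 + (-21 - 7*b) = -84 - 7*b)
h(k, f) = 4
D(j) = -105 + j**2 + 3*j (D(j) = (j**2 + 3*j) + (-84 - 7*3) = (j**2 + 3*j) + (-84 - 21) = (j**2 + 3*j) - 105 = -105 + j**2 + 3*j)
D(h(0, 3))*7 + 8 = (-105 + 4**2 + 3*4)*7 + 8 = (-105 + 16 + 12)*7 + 8 = -77*7 + 8 = -539 + 8 = -531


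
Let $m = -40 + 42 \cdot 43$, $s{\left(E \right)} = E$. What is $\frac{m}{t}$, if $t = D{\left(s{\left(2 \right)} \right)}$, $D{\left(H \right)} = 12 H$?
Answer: $\frac{883}{12} \approx 73.583$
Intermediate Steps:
$t = 24$ ($t = 12 \cdot 2 = 24$)
$m = 1766$ ($m = -40 + 1806 = 1766$)
$\frac{m}{t} = \frac{1766}{24} = 1766 \cdot \frac{1}{24} = \frac{883}{12}$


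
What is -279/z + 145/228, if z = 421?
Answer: -2567/95988 ≈ -0.026743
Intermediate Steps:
-279/z + 145/228 = -279/421 + 145/228 = -2567/95988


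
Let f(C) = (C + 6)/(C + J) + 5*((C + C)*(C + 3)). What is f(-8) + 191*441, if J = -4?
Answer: 507787/6 ≈ 84631.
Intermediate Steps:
f(C) = (6 + C)/(-4 + C) + 10*C*(3 + C) (f(C) = (C + 6)/(C - 4) + 5*((C + C)*(C + 3)) = (6 + C)/(-4 + C) + 5*((2*C)*(3 + C)) = (6 + C)/(-4 + C) + 5*(2*C*(3 + C)) = (6 + C)/(-4 + C) + 10*C*(3 + C))
f(-8) + 191*441 = (6 - 119*(-8) - 10*(-8)² + 10*(-8)³)/(-4 - 8) + 191*441 = (6 + 952 - 10*64 + 10*(-512))/(-12) + 84231 = -(6 + 952 - 640 - 5120)/12 + 84231 = -1/12*(-4802) + 84231 = 2401/6 + 84231 = 507787/6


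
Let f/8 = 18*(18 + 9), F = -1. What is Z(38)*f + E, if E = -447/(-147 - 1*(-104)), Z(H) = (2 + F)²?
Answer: 167631/43 ≈ 3898.4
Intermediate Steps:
f = 3888 (f = 8*(18*(18 + 9)) = 8*(18*27) = 8*486 = 3888)
Z(H) = 1 (Z(H) = (2 - 1)² = 1² = 1)
E = 447/43 (E = -447/(-147 + 104) = -447/(-43) = -447*(-1/43) = 447/43 ≈ 10.395)
Z(38)*f + E = 1*3888 + 447/43 = 3888 + 447/43 = 167631/43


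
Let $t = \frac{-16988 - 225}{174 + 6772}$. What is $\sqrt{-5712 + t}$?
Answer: $\frac{i \sqrt{275705945690}}{6946} \approx 75.594 i$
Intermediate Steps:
$t = - \frac{17213}{6946} \approx -2.4781$
$\sqrt{-5712 + t} = \sqrt{-5712 - \frac{17213}{6946}} = \sqrt{- \frac{39692765}{6946}} = \frac{i \sqrt{275705945690}}{6946}$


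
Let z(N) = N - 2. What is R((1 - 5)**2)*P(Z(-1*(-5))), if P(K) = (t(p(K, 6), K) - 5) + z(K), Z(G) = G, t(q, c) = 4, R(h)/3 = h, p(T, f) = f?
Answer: 96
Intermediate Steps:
R(h) = 3*h
z(N) = -2 + N
P(K) = -3 + K (P(K) = (4 - 5) + (-2 + K) = -1 + (-2 + K) = -3 + K)
R((1 - 5)**2)*P(Z(-1*(-5))) = (3*(1 - 5)**2)*(-3 - 1*(-5)) = (3*(-4)**2)*(-3 + 5) = (3*16)*2 = 48*2 = 96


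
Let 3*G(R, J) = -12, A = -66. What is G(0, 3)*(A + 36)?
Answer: 120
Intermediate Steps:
G(R, J) = -4 (G(R, J) = (1/3)*(-12) = -4)
G(0, 3)*(A + 36) = -4*(-66 + 36) = -4*(-30) = 120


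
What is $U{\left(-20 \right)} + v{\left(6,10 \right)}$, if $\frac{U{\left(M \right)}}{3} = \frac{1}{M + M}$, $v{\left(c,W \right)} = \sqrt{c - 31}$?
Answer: $- \frac{3}{40} + 5 i \approx -0.075 + 5.0 i$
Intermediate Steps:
$v{\left(c,W \right)} = \sqrt{-31 + c}$
$U{\left(M \right)} = \frac{3}{2 M}$ ($U{\left(M \right)} = \frac{3}{M + M} = \frac{3}{2 M}$)
$U{\left(-20 \right)} + v{\left(6,10 \right)} = \frac{3}{2 \left(-20\right)} + \sqrt{-31 + 6} = \frac{3}{2} \left(- \frac{1}{20}\right) + \sqrt{-25} = - \frac{3}{40} + 5 i$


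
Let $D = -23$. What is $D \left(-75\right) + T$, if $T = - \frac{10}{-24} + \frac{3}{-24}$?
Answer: $\frac{41407}{24} \approx 1725.3$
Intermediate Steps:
$T = \frac{7}{24}$ ($T = \left(-10\right) \left(- \frac{1}{24}\right) + 3 \left(- \frac{1}{24}\right) = \frac{5}{12} - \frac{1}{8} = \frac{7}{24} \approx 0.29167$)
$D \left(-75\right) + T = \left(-23\right) \left(-75\right) + \frac{7}{24} = 1725 + \frac{7}{24} = \frac{41407}{24}$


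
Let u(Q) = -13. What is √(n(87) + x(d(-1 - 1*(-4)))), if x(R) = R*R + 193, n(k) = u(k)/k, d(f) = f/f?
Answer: √1467255/87 ≈ 13.923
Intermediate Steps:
d(f) = 1
n(k) = -13/k
x(R) = 193 + R² (x(R) = R² + 193 = 193 + R²)
√(n(87) + x(d(-1 - 1*(-4)))) = √(-13/87 + (193 + 1²)) = √(-13*1/87 + (193 + 1)) = √(-13/87 + 194) = √(16865/87) = √1467255/87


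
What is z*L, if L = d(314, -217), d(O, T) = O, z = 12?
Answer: 3768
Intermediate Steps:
L = 314
z*L = 12*314 = 3768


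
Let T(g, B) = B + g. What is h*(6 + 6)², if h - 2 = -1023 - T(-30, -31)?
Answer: -138240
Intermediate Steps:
h = -960 (h = 2 + (-1023 - (-31 - 30)) = 2 + (-1023 - 1*(-61)) = 2 + (-1023 + 61) = 2 - 962 = -960)
h*(6 + 6)² = -960*(6 + 6)² = -960*12² = -960*144 = -138240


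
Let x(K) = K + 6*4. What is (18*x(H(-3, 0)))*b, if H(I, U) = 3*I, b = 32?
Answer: 8640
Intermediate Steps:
x(K) = 24 + K (x(K) = K + 24 = 24 + K)
(18*x(H(-3, 0)))*b = (18*(24 + 3*(-3)))*32 = (18*(24 - 9))*32 = (18*15)*32 = 270*32 = 8640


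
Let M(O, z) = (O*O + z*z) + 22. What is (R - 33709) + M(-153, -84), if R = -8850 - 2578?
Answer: -14650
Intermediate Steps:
R = -11428
M(O, z) = 22 + O² + z² (M(O, z) = (O² + z²) + 22 = 22 + O² + z²)
(R - 33709) + M(-153, -84) = (-11428 - 33709) + (22 + (-153)² + (-84)²) = -45137 + (22 + 23409 + 7056) = -45137 + 30487 = -14650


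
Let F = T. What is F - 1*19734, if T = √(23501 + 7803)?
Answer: -19734 + 2*√7826 ≈ -19557.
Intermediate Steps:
T = 2*√7826 (T = √31304 = 2*√7826 ≈ 176.93)
F = 2*√7826 ≈ 176.93
F - 1*19734 = 2*√7826 - 1*19734 = 2*√7826 - 19734 = -19734 + 2*√7826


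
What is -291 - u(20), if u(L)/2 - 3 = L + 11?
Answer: -359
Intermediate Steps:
u(L) = 28 + 2*L (u(L) = 6 + 2*(L + 11) = 6 + 2*(11 + L) = 6 + (22 + 2*L) = 28 + 2*L)
-291 - u(20) = -291 - (28 + 2*20) = -291 - (28 + 40) = -291 - 1*68 = -291 - 68 = -359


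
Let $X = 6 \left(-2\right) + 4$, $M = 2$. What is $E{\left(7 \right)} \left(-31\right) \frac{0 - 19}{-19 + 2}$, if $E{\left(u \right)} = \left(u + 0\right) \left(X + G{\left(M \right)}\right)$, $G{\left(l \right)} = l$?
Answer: $\frac{24738}{17} \approx 1455.2$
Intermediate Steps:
$X = -8$ ($X = -12 + 4 = -8$)
$E{\left(u \right)} = - 6 u$ ($E{\left(u \right)} = \left(u + 0\right) \left(-8 + 2\right) = u \left(-6\right) = - 6 u$)
$E{\left(7 \right)} \left(-31\right) \frac{0 - 19}{-19 + 2} = \left(-6\right) 7 \left(-31\right) \frac{0 - 19}{-19 + 2} = \left(-42\right) \left(-31\right) \left(- \frac{19}{-17}\right) = 1302 \left(\left(-19\right) \left(- \frac{1}{17}\right)\right) = 1302 \cdot \frac{19}{17} = \frac{24738}{17}$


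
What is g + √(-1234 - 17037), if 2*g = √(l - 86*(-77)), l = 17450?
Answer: √6018 + 11*I*√151 ≈ 77.576 + 135.17*I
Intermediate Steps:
g = √6018 (g = √(17450 - 86*(-77))/2 = √(17450 + 6622)/2 = √24072/2 = (2*√6018)/2 = √6018 ≈ 77.576)
g + √(-1234 - 17037) = √6018 + √(-1234 - 17037) = √6018 + √(-18271) = √6018 + 11*I*√151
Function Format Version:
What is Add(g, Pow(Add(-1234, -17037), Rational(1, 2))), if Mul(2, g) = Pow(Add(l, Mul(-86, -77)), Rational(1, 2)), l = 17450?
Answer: Add(Pow(6018, Rational(1, 2)), Mul(11, I, Pow(151, Rational(1, 2)))) ≈ Add(77.576, Mul(135.17, I))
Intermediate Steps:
g = Pow(6018, Rational(1, 2)) (g = Mul(Rational(1, 2), Pow(Add(17450, Mul(-86, -77)), Rational(1, 2))) = Mul(Rational(1, 2), Pow(Add(17450, 6622), Rational(1, 2))) = Mul(Rational(1, 2), Pow(24072, Rational(1, 2))) = Mul(Rational(1, 2), Mul(2, Pow(6018, Rational(1, 2)))) = Pow(6018, Rational(1, 2)) ≈ 77.576)
Add(g, Pow(Add(-1234, -17037), Rational(1, 2))) = Add(Pow(6018, Rational(1, 2)), Pow(Add(-1234, -17037), Rational(1, 2))) = Add(Pow(6018, Rational(1, 2)), Pow(-18271, Rational(1, 2))) = Add(Pow(6018, Rational(1, 2)), Mul(11, I, Pow(151, Rational(1, 2))))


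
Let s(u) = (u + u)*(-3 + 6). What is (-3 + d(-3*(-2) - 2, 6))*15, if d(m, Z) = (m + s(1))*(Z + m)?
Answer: 1455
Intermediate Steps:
s(u) = 6*u (s(u) = (2*u)*3 = 6*u)
d(m, Z) = (6 + m)*(Z + m) (d(m, Z) = (m + 6*1)*(Z + m) = (m + 6)*(Z + m) = (6 + m)*(Z + m))
(-3 + d(-3*(-2) - 2, 6))*15 = (-3 + ((-3*(-2) - 2)² + 6*6 + 6*(-3*(-2) - 2) + 6*(-3*(-2) - 2)))*15 = (-3 + ((6 - 2)² + 36 + 6*(6 - 2) + 6*(6 - 2)))*15 = (-3 + (4² + 36 + 6*4 + 6*4))*15 = (-3 + (16 + 36 + 24 + 24))*15 = (-3 + 100)*15 = 97*15 = 1455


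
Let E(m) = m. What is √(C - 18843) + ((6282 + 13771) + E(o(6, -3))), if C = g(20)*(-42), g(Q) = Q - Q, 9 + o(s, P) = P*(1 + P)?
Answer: 20050 + I*√18843 ≈ 20050.0 + 137.27*I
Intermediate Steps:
o(s, P) = -9 + P*(1 + P)
g(Q) = 0
C = 0 (C = 0*(-42) = 0)
√(C - 18843) + ((6282 + 13771) + E(o(6, -3))) = √(0 - 18843) + ((6282 + 13771) + (-9 - 3 + (-3)²)) = √(-18843) + (20053 + (-9 - 3 + 9)) = I*√18843 + (20053 - 3) = I*√18843 + 20050 = 20050 + I*√18843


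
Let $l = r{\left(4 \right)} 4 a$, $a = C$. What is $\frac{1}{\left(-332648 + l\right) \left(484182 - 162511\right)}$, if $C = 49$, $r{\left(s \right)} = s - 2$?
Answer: $- \frac{1}{106877119776} \approx -9.3565 \cdot 10^{-12}$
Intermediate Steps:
$r{\left(s \right)} = -2 + s$
$a = 49$
$l = 392$ ($l = \left(-2 + 4\right) 4 \cdot 49 = 2 \cdot 4 \cdot 49 = 8 \cdot 49 = 392$)
$\frac{1}{\left(-332648 + l\right) \left(484182 - 162511\right)} = \frac{1}{\left(-332648 + 392\right) \left(484182 - 162511\right)} = \frac{1}{\left(-332256\right) 321671} = \frac{1}{-106877119776} = - \frac{1}{106877119776}$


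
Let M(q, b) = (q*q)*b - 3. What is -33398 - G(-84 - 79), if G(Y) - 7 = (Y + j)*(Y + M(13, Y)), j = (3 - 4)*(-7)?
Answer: -4356633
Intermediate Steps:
M(q, b) = -3 + b*q² (M(q, b) = q²*b - 3 = b*q² - 3 = -3 + b*q²)
j = 7 (j = -1*(-7) = 7)
G(Y) = 7 + (-3 + 170*Y)*(7 + Y) (G(Y) = 7 + (Y + 7)*(Y + (-3 + Y*13²)) = 7 + (7 + Y)*(Y + (-3 + Y*169)) = 7 + (7 + Y)*(Y + (-3 + 169*Y)) = 7 + (7 + Y)*(-3 + 170*Y) = 7 + (-3 + 170*Y)*(7 + Y))
-33398 - G(-84 - 79) = -33398 - (-14 + 170*(-84 - 79)² + 1187*(-84 - 79)) = -33398 - (-14 + 170*(-163)² + 1187*(-163)) = -33398 - (-14 + 170*26569 - 193481) = -33398 - (-14 + 4516730 - 193481) = -33398 - 1*4323235 = -33398 - 4323235 = -4356633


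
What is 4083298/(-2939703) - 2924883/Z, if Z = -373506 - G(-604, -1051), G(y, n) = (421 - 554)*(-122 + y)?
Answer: 2226291979559/460616183664 ≈ 4.8333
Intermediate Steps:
G(y, n) = 16226 - 133*y (G(y, n) = -133*(-122 + y) = 16226 - 133*y)
Z = -470064 (Z = -373506 - (16226 - 133*(-604)) = -373506 - (16226 + 80332) = -373506 - 1*96558 = -373506 - 96558 = -470064)
4083298/(-2939703) - 2924883/Z = 4083298/(-2939703) - 2924883/(-470064) = 4083298*(-1/2939703) - 2924883*(-1/470064) = -4083298/2939703 + 974961/156688 = 2226291979559/460616183664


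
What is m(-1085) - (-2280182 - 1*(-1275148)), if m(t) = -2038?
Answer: 1002996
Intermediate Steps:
m(-1085) - (-2280182 - 1*(-1275148)) = -2038 - (-2280182 - 1*(-1275148)) = -2038 - (-2280182 + 1275148) = -2038 - 1*(-1005034) = -2038 + 1005034 = 1002996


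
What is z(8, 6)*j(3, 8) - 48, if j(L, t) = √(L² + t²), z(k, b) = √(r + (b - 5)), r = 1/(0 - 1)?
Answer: -48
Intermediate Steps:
r = -1 (r = 1/(-1) = -1)
z(k, b) = √(-6 + b) (z(k, b) = √(-1 + (b - 5)) = √(-1 + (-5 + b)) = √(-6 + b))
z(8, 6)*j(3, 8) - 48 = √(-6 + 6)*√(3² + 8²) - 48 = √0*√(9 + 64) - 48 = 0*√73 - 48 = 0 - 48 = -48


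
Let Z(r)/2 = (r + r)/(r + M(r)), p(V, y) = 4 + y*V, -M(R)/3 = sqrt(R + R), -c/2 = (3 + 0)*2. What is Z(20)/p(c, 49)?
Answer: -5/73 - 3*sqrt(10)/146 ≈ -0.13347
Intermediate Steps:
c = -12 (c = -2*(3 + 0)*2 = -6*2 = -2*6 = -12)
M(R) = -3*sqrt(2)*sqrt(R) (M(R) = -3*sqrt(R + R) = -3*sqrt(2)*sqrt(R))
p(V, y) = 4 + V*y
Z(r) = 4*r/(r - 3*sqrt(2)*sqrt(r)) (Z(r) = 2*((r + r)/(r - 3*sqrt(2)*sqrt(r))) = 2*((2*r)/(r - 3*sqrt(2)*sqrt(r))) = 2*(2*r/(r - 3*sqrt(2)*sqrt(r))) = 4*r/(r - 3*sqrt(2)*sqrt(r)))
Z(20)/p(c, 49) = (4*20/(20 - 3*sqrt(2)*sqrt(20)))/(4 - 12*49) = (4*20/(20 - 3*sqrt(2)*2*sqrt(5)))/(4 - 588) = (4*20/(20 - 6*sqrt(10)))/(-584) = (80/(20 - 6*sqrt(10)))*(-1/584) = -10/(73*(20 - 6*sqrt(10)))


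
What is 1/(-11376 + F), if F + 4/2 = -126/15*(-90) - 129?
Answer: -1/10751 ≈ -9.3015e-5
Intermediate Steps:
F = 625 (F = -2 + (-126/15*(-90) - 129) = -2 + (-126*1/15*(-90) - 129) = -2 + (-42/5*(-90) - 129) = -2 + (756 - 129) = -2 + 627 = 625)
1/(-11376 + F) = 1/(-11376 + 625) = 1/(-10751) = -1/10751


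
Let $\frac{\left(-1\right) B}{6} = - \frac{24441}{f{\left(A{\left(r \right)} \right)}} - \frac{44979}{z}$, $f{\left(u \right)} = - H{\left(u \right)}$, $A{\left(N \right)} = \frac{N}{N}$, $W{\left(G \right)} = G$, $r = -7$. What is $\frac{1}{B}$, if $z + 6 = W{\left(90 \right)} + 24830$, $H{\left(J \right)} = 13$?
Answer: $- \frac{161941}{1825015041} \approx -8.8734 \cdot 10^{-5}$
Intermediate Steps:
$A{\left(N \right)} = 1$
$f{\left(u \right)} = -13$ ($f{\left(u \right)} = \left(-1\right) 13 = -13$)
$z = 24914$ ($z = -6 + \left(90 + 24830\right) = -6 + 24920 = 24914$)
$B = - \frac{1825015041}{161941}$ ($B = - 6 \left(- \frac{24441}{-13} - \frac{44979}{24914}\right) = - 6 \left(\left(-24441\right) \left(- \frac{1}{13}\right) - \frac{44979}{24914}\right) = - 6 \left(\frac{24441}{13} - \frac{44979}{24914}\right) = \left(-6\right) \frac{608338347}{323882} = - \frac{1825015041}{161941} \approx -11270.0$)
$\frac{1}{B} = \frac{1}{- \frac{1825015041}{161941}} = - \frac{161941}{1825015041}$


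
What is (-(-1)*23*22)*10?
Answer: 5060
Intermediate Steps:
(-(-1)*23*22)*10 = (-1*(-23)*22)*10 = (23*22)*10 = 506*10 = 5060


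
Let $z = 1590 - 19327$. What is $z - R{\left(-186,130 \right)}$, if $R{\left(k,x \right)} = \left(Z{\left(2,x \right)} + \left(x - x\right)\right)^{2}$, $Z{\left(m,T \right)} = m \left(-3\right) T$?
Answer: $-626137$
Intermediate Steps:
$Z{\left(m,T \right)} = - 3 T m$ ($Z{\left(m,T \right)} = - 3 m T = - 3 T m$)
$z = -17737$
$R{\left(k,x \right)} = 36 x^{2}$ ($R{\left(k,x \right)} = \left(\left(-3\right) x 2 + \left(x - x\right)\right)^{2} = \left(- 6 x + 0\right)^{2} = \left(- 6 x\right)^{2} = 36 x^{2}$)
$z - R{\left(-186,130 \right)} = -17737 - 36 \cdot 130^{2} = -17737 - 36 \cdot 16900 = -17737 - 608400 = -626137$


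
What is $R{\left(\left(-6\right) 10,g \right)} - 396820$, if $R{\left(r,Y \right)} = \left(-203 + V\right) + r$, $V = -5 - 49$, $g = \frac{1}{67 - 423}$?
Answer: $-397137$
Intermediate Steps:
$g = - \frac{1}{356}$ ($g = \frac{1}{-356} = - \frac{1}{356} \approx -0.002809$)
$V = -54$ ($V = -5 - 49 = -54$)
$R{\left(r,Y \right)} = -257 + r$ ($R{\left(r,Y \right)} = \left(-203 - 54\right) + r = -257 + r$)
$R{\left(\left(-6\right) 10,g \right)} - 396820 = \left(-257 - 60\right) - 396820 = -317 - 396820 = -397137$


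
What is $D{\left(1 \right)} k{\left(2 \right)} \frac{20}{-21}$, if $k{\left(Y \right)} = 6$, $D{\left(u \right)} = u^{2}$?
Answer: $- \frac{40}{7} \approx -5.7143$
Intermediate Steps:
$D{\left(1 \right)} k{\left(2 \right)} \frac{20}{-21} = 1^{2} \cdot 6 \frac{20}{-21} = 1 \cdot 6 \cdot 20 \left(- \frac{1}{21}\right) = 6 \left(- \frac{20}{21}\right) = - \frac{40}{7}$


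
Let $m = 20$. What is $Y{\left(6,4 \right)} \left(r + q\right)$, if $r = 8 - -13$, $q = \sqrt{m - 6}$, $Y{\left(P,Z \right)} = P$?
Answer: $126 + 6 \sqrt{14} \approx 148.45$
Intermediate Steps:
$q = \sqrt{14}$ ($q = \sqrt{20 - 6} = \sqrt{14} \approx 3.7417$)
$r = 21$ ($r = 8 + 13 = 21$)
$Y{\left(6,4 \right)} \left(r + q\right) = 6 \left(21 + \sqrt{14}\right) = 126 + 6 \sqrt{14}$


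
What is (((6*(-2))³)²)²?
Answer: 8916100448256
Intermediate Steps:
(((6*(-2))³)²)² = (((-12)³)²)² = ((-1728)²)² = 2985984² = 8916100448256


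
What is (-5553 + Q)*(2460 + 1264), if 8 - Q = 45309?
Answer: -189380296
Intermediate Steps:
Q = -45301 (Q = 8 - 1*45309 = 8 - 45309 = -45301)
(-5553 + Q)*(2460 + 1264) = (-5553 - 45301)*(2460 + 1264) = -50854*3724 = -189380296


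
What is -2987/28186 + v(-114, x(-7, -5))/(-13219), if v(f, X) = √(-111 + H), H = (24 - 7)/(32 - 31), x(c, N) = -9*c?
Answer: -2987/28186 - I*√94/13219 ≈ -0.10597 - 0.00073344*I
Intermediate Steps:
H = 17 (H = 17/1 = 17*1 = 17)
v(f, X) = I*√94 (v(f, X) = √(-111 + 17) = √(-94) = I*√94)
-2987/28186 + v(-114, x(-7, -5))/(-13219) = -2987/28186 + (I*√94)/(-13219) = -2987*1/28186 + (I*√94)*(-1/13219) = -2987/28186 - I*√94/13219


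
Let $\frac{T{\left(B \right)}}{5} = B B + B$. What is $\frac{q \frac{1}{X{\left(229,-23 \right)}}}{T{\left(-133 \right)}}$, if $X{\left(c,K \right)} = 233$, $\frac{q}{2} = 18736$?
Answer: $\frac{9368}{5113185} \approx 0.0018321$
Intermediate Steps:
$q = 37472$ ($q = 2 \cdot 18736 = 37472$)
$T{\left(B \right)} = 5 B + 5 B^{2}$ ($T{\left(B \right)} = 5 \left(B B + B\right) = 5 \left(B^{2} + B\right) = 5 \left(B + B^{2}\right) = 5 B + 5 B^{2}$)
$\frac{q \frac{1}{X{\left(229,-23 \right)}}}{T{\left(-133 \right)}} = \frac{37472 \cdot \frac{1}{233}}{5 \left(-133\right) \left(1 - 133\right)} = \frac{37472 \cdot \frac{1}{233}}{5 \left(-133\right) \left(-132\right)} = \frac{37472}{233 \cdot 87780} = \frac{37472}{233} \cdot \frac{1}{87780} = \frac{9368}{5113185}$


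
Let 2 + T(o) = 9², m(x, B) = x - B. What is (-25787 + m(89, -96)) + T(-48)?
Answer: -25523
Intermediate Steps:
T(o) = 79 (T(o) = -2 + 9² = -2 + 81 = 79)
(-25787 + m(89, -96)) + T(-48) = (-25787 + (89 - 1*(-96))) + 79 = (-25787 + (89 + 96)) + 79 = (-25787 + 185) + 79 = -25602 + 79 = -25523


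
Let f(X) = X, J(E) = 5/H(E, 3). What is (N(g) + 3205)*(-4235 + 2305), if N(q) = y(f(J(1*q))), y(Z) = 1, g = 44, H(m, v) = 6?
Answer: -6187580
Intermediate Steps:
J(E) = 5/6
N(q) = 1
(N(g) + 3205)*(-4235 + 2305) = (1 + 3205)*(-4235 + 2305) = 3206*(-1930) = -6187580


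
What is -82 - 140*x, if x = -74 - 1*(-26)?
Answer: 6638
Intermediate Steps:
x = -48 (x = -74 + 26 = -48)
-82 - 140*x = -82 - 140*(-48) = -82 + 6720 = 6638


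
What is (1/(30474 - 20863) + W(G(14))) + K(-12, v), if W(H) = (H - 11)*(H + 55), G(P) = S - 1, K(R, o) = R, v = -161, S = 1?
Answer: -5929986/9611 ≈ -617.00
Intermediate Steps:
G(P) = 0 (G(P) = 1 - 1 = 0)
W(H) = (-11 + H)*(55 + H)
(1/(30474 - 20863) + W(G(14))) + K(-12, v) = (1/(30474 - 20863) + (-605 + 0² + 44*0)) - 12 = (1/9611 + (-605 + 0 + 0)) - 12 = (1/9611 - 605) - 12 = -5814654/9611 - 12 = -5929986/9611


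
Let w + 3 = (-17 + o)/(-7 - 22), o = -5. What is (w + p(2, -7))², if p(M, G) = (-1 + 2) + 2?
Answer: 484/841 ≈ 0.57551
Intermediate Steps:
p(M, G) = 3 (p(M, G) = 1 + 2 = 3)
w = -65/29 (w = -3 + (-17 - 5)/(-7 - 22) = -3 - 22/(-29) = -3 - 22*(-1/29) = -3 + 22/29 = -65/29 ≈ -2.2414)
(w + p(2, -7))² = (-65/29 + 3)² = (22/29)² = 484/841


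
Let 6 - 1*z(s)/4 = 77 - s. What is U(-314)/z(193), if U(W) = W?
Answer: -157/244 ≈ -0.64344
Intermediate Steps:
z(s) = -284 + 4*s (z(s) = 24 - 4*(77 - s) = 24 + (-308 + 4*s) = -284 + 4*s)
U(-314)/z(193) = -314/(-284 + 4*193) = -314/(-284 + 772) = -314/488 = -314*1/488 = -157/244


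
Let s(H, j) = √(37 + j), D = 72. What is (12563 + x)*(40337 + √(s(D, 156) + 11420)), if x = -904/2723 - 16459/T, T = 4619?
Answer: 6371737553433626/12577537 + 157962603898*√(11420 + √193)/12577537 ≈ 5.0794e+8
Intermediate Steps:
x = -48993433/12577537 (x = -904/2723 - 16459/4619 = -48993433/12577537 ≈ -3.8953)
(12563 + x)*(40337 + √(s(D, 156) + 11420)) = (12563 - 48993433/12577537)*(40337 + √(√(37 + 156) + 11420)) = 157962603898*(40337 + √(√193 + 11420))/12577537 = 157962603898*(40337 + √(11420 + √193))/12577537 = 6371737553433626/12577537 + 157962603898*√(11420 + √193)/12577537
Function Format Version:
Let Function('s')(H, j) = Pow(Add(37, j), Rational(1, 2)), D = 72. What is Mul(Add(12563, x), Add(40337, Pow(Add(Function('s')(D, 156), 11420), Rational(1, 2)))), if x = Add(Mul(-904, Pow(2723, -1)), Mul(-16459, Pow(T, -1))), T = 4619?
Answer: Add(Rational(6371737553433626, 12577537), Mul(Rational(157962603898, 12577537), Pow(Add(11420, Pow(193, Rational(1, 2))), Rational(1, 2)))) ≈ 5.0794e+8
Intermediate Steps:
x = Rational(-48993433, 12577537) (x = Add(Mul(-904, Pow(2723, -1)), Mul(-16459, Pow(4619, -1))) = Add(Mul(-904, Rational(1, 2723)), Mul(-16459, Rational(1, 4619))) = Add(Rational(-904, 2723), Rational(-16459, 4619)) = Rational(-48993433, 12577537) ≈ -3.8953)
Mul(Add(12563, x), Add(40337, Pow(Add(Function('s')(D, 156), 11420), Rational(1, 2)))) = Mul(Add(12563, Rational(-48993433, 12577537)), Add(40337, Pow(Add(Pow(Add(37, 156), Rational(1, 2)), 11420), Rational(1, 2)))) = Mul(Rational(157962603898, 12577537), Add(40337, Pow(Add(Pow(193, Rational(1, 2)), 11420), Rational(1, 2)))) = Mul(Rational(157962603898, 12577537), Add(40337, Pow(Add(11420, Pow(193, Rational(1, 2))), Rational(1, 2)))) = Add(Rational(6371737553433626, 12577537), Mul(Rational(157962603898, 12577537), Pow(Add(11420, Pow(193, Rational(1, 2))), Rational(1, 2))))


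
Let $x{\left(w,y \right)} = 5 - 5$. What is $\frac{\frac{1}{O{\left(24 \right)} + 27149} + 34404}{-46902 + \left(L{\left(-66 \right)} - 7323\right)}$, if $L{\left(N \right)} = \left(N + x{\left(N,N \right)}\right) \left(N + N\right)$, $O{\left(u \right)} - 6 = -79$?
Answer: $- \frac{931522705}{1232309988} \approx -0.75592$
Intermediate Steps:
$x{\left(w,y \right)} = 0$
$O{\left(u \right)} = -73$ ($O{\left(u \right)} = 6 - 79 = -73$)
$L{\left(N \right)} = 2 N^{2}$ ($L{\left(N \right)} = \left(N + 0\right) \left(N + N\right) = N 2 N = 2 N^{2}$)
$\frac{\frac{1}{O{\left(24 \right)} + 27149} + 34404}{-46902 + \left(L{\left(-66 \right)} - 7323\right)} = \frac{\frac{1}{-73 + 27149} + 34404}{-46902 - \left(7323 - 2 \left(-66\right)^{2}\right)} = \frac{\frac{1}{27076} + 34404}{-46902 + \left(2 \cdot 4356 - 7323\right)} = \frac{\frac{1}{27076} + 34404}{-46902 + \left(8712 - 7323\right)} = \frac{931522705}{27076 \left(-46902 + 1389\right)} = \frac{931522705}{27076 \left(-45513\right)} = \frac{931522705}{27076} \left(- \frac{1}{45513}\right) = - \frac{931522705}{1232309988}$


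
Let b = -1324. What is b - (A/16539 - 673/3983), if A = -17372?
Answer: -87137960765/65874837 ≈ -1322.8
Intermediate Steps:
b - (A/16539 - 673/3983) = -1324 - (-17372/16539 - 673/3983) = -1324 - 1*(-80323423/65874837) = -1324 + 80323423/65874837 = -87137960765/65874837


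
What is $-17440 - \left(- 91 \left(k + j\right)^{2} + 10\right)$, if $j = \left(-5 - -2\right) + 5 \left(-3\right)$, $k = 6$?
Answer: $-4346$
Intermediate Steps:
$j = -18$ ($j = \left(-5 + 2\right) - 15 = -3 - 15 = -18$)
$-17440 - \left(- 91 \left(k + j\right)^{2} + 10\right) = -17440 - \left(- 91 \left(6 - 18\right)^{2} + 10\right) = -17440 - \left(- 91 \left(-12\right)^{2} + 10\right) = -17440 - \left(\left(-91\right) 144 + 10\right) = -17440 - \left(-13104 + 10\right) = -17440 - -13094 = -17440 + 13094 = -4346$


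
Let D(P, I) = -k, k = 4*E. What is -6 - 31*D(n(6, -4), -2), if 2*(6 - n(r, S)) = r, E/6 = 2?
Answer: 1482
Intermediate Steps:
E = 12 (E = 6*2 = 12)
n(r, S) = 6 - r/2
k = 48 (k = 4*12 = 48)
D(P, I) = -48 (D(P, I) = -1*48 = -48)
-6 - 31*D(n(6, -4), -2) = -6 - 31*(-48) = -6 + 1488 = 1482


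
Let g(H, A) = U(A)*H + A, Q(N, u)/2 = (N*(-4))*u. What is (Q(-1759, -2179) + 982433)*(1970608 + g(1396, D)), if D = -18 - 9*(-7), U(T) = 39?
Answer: -60105800379135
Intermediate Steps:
D = 45 (D = -18 + 63 = 45)
Q(N, u) = -8*N*u (Q(N, u) = 2*((N*(-4))*u) = 2*((-4*N)*u) = 2*(-4*N*u) = -8*N*u)
g(H, A) = A + 39*H (g(H, A) = 39*H + A = A + 39*H)
(Q(-1759, -2179) + 982433)*(1970608 + g(1396, D)) = (-8*(-1759)*(-2179) + 982433)*(1970608 + (45 + 39*1396)) = (-30662888 + 982433)*(1970608 + (45 + 54444)) = -29680455*(1970608 + 54489) = -29680455*2025097 = -60105800379135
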